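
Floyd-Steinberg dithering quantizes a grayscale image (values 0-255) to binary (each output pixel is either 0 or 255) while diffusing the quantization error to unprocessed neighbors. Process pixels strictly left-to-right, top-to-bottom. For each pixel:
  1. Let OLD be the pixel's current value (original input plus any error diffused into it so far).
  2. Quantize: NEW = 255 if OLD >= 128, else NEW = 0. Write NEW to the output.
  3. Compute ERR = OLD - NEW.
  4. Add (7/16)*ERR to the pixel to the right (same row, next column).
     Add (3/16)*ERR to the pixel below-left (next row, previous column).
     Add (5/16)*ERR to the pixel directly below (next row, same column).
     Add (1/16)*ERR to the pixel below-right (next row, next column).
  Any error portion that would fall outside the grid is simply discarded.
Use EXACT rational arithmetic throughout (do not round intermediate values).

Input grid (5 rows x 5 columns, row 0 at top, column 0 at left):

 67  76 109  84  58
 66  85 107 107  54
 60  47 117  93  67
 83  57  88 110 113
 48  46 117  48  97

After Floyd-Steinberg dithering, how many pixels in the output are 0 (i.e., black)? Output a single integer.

Answer: 18

Derivation:
(0,0): OLD=67 → NEW=0, ERR=67
(0,1): OLD=1685/16 → NEW=0, ERR=1685/16
(0,2): OLD=39699/256 → NEW=255, ERR=-25581/256
(0,3): OLD=164997/4096 → NEW=0, ERR=164997/4096
(0,4): OLD=4956067/65536 → NEW=0, ERR=4956067/65536
(1,0): OLD=27311/256 → NEW=0, ERR=27311/256
(1,1): OLD=307273/2048 → NEW=255, ERR=-214967/2048
(1,2): OLD=2882685/65536 → NEW=0, ERR=2882685/65536
(1,3): OLD=38473913/262144 → NEW=255, ERR=-28372807/262144
(1,4): OLD=137563915/4194304 → NEW=0, ERR=137563915/4194304
(2,0): OLD=2413619/32768 → NEW=0, ERR=2413619/32768
(2,1): OLD=64318689/1048576 → NEW=0, ERR=64318689/1048576
(2,2): OLD=2193243107/16777216 → NEW=255, ERR=-2084946973/16777216
(2,3): OLD=3679304697/268435456 → NEW=0, ERR=3679304697/268435456
(2,4): OLD=328484640143/4294967296 → NEW=0, ERR=328484640143/4294967296
(3,0): OLD=1971644035/16777216 → NEW=0, ERR=1971644035/16777216
(3,1): OLD=14614378183/134217728 → NEW=0, ERR=14614378183/134217728
(3,2): OLD=443266157245/4294967296 → NEW=0, ERR=443266157245/4294967296
(3,3): OLD=1426007176597/8589934592 → NEW=255, ERR=-764426144363/8589934592
(3,4): OLD=13582202883529/137438953472 → NEW=0, ERR=13582202883529/137438953472
(4,0): OLD=225788111053/2147483648 → NEW=0, ERR=225788111053/2147483648
(4,1): OLD=10494969338573/68719476736 → NEW=255, ERR=-7028497229107/68719476736
(4,2): OLD=104041006590627/1099511627776 → NEW=0, ERR=104041006590627/1099511627776
(4,3): OLD=1522928249333453/17592186044416 → NEW=0, ERR=1522928249333453/17592186044416
(4,4): OLD=45090635588070939/281474976710656 → NEW=255, ERR=-26685483473146341/281474976710656
Output grid:
  Row 0: ..#..  (4 black, running=4)
  Row 1: .#.#.  (3 black, running=7)
  Row 2: ..#..  (4 black, running=11)
  Row 3: ...#.  (4 black, running=15)
  Row 4: .#..#  (3 black, running=18)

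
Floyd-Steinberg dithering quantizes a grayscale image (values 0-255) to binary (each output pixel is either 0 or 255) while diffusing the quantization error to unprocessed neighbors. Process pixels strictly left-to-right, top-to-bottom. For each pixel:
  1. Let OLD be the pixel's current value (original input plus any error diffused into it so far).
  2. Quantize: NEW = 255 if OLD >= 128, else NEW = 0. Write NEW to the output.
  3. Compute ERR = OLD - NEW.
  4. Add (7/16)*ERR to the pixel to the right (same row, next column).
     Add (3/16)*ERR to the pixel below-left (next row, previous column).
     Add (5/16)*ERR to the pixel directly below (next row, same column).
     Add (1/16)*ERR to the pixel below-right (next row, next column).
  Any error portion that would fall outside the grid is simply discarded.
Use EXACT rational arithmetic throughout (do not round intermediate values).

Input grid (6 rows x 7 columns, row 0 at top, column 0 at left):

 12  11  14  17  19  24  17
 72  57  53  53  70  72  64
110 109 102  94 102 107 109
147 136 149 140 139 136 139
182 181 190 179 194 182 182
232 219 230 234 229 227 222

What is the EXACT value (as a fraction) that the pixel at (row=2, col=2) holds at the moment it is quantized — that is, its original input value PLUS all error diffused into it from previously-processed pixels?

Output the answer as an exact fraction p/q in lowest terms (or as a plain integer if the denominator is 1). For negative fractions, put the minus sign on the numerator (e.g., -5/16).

(0,0): OLD=12 → NEW=0, ERR=12
(0,1): OLD=65/4 → NEW=0, ERR=65/4
(0,2): OLD=1351/64 → NEW=0, ERR=1351/64
(0,3): OLD=26865/1024 → NEW=0, ERR=26865/1024
(0,4): OLD=499351/16384 → NEW=0, ERR=499351/16384
(0,5): OLD=9786913/262144 → NEW=0, ERR=9786913/262144
(0,6): OLD=139811559/4194304 → NEW=0, ERR=139811559/4194304
(1,0): OLD=5043/64 → NEW=0, ERR=5043/64
(1,1): OLD=51845/512 → NEW=0, ERR=51845/512
(1,2): OLD=1799497/16384 → NEW=0, ERR=1799497/16384
(1,3): OLD=7620805/65536 → NEW=0, ERR=7620805/65536
(1,4): OLD=583170079/4194304 → NEW=255, ERR=-486377441/4194304
(1,5): OLD=1378708847/33554432 → NEW=0, ERR=1378708847/33554432
(1,6): OLD=50855887521/536870912 → NEW=0, ERR=50855887521/536870912
(2,0): OLD=1258375/8192 → NEW=255, ERR=-830585/8192
(2,1): OLD=31930205/262144 → NEW=0, ERR=31930205/262144
(2,2): OLD=913284503/4194304 → NEW=255, ERR=-156263017/4194304
Target (2,2): original=102, with diffused error = 913284503/4194304

Answer: 913284503/4194304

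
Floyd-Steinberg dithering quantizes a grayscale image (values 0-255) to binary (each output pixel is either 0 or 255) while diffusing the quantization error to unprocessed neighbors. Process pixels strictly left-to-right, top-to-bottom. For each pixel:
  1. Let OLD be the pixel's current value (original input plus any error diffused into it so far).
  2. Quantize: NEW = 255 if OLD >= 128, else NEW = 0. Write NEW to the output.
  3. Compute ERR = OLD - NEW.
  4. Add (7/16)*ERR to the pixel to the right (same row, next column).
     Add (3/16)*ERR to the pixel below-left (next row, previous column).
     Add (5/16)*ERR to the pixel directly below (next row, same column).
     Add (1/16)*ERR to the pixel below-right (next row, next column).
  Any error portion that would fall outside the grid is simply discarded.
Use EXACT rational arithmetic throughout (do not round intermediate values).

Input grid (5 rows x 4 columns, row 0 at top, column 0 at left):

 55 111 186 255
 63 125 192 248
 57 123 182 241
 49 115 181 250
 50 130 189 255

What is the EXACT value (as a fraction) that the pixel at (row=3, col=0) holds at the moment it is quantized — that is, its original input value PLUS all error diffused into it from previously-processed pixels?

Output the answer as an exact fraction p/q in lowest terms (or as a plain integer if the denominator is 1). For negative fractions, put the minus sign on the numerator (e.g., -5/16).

(0,0): OLD=55 → NEW=0, ERR=55
(0,1): OLD=2161/16 → NEW=255, ERR=-1919/16
(0,2): OLD=34183/256 → NEW=255, ERR=-31097/256
(0,3): OLD=826801/4096 → NEW=255, ERR=-217679/4096
(1,0): OLD=14771/256 → NEW=0, ERR=14771/256
(1,1): OLD=191333/2048 → NEW=0, ERR=191333/2048
(1,2): OLD=11629513/65536 → NEW=255, ERR=-5082167/65536
(1,3): OLD=199096527/1048576 → NEW=255, ERR=-68290353/1048576
(2,0): OLD=3032615/32768 → NEW=0, ERR=3032615/32768
(2,1): OLD=190579613/1048576 → NEW=255, ERR=-76807267/1048576
(2,2): OLD=250290065/2097152 → NEW=0, ERR=250290065/2097152
(2,3): OLD=8993115693/33554432 → NEW=255, ERR=436735533/33554432
(3,0): OLD=1076880183/16777216 → NEW=0, ERR=1076880183/16777216
Target (3,0): original=49, with diffused error = 1076880183/16777216

Answer: 1076880183/16777216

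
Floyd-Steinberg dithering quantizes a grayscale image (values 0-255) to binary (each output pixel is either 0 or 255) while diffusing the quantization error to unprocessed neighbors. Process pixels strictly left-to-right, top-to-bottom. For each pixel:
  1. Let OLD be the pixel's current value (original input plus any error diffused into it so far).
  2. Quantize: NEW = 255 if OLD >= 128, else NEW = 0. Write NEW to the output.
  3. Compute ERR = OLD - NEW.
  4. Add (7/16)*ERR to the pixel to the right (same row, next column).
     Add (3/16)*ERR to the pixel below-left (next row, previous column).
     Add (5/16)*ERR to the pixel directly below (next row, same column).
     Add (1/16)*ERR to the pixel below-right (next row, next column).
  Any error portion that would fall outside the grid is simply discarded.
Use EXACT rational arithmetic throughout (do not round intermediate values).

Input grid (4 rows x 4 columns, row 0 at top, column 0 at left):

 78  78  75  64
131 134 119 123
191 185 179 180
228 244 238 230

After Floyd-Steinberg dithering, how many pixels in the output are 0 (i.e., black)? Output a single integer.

(0,0): OLD=78 → NEW=0, ERR=78
(0,1): OLD=897/8 → NEW=0, ERR=897/8
(0,2): OLD=15879/128 → NEW=0, ERR=15879/128
(0,3): OLD=242225/2048 → NEW=0, ERR=242225/2048
(1,0): OLD=22579/128 → NEW=255, ERR=-10061/128
(1,1): OLD=166693/1024 → NEW=255, ERR=-94427/1024
(1,2): OLD=4804041/32768 → NEW=255, ERR=-3551799/32768
(1,3): OLD=63067855/524288 → NEW=0, ERR=63067855/524288
(2,0): OLD=2443623/16384 → NEW=255, ERR=-1734297/16384
(2,1): OLD=44373789/524288 → NEW=0, ERR=44373789/524288
(2,2): OLD=208611297/1048576 → NEW=255, ERR=-58775583/1048576
(2,3): OLD=3125490781/16777216 → NEW=255, ERR=-1152699299/16777216
(3,0): OLD=1768236471/8388608 → NEW=255, ERR=-370858569/8388608
(3,1): OLD=31404444713/134217728 → NEW=255, ERR=-2821075927/134217728
(3,2): OLD=437432110423/2147483648 → NEW=255, ERR=-110176219817/2147483648
(3,3): OLD=6273406340577/34359738368 → NEW=255, ERR=-2488326943263/34359738368
Output grid:
  Row 0: ....  (4 black, running=4)
  Row 1: ###.  (1 black, running=5)
  Row 2: #.##  (1 black, running=6)
  Row 3: ####  (0 black, running=6)

Answer: 6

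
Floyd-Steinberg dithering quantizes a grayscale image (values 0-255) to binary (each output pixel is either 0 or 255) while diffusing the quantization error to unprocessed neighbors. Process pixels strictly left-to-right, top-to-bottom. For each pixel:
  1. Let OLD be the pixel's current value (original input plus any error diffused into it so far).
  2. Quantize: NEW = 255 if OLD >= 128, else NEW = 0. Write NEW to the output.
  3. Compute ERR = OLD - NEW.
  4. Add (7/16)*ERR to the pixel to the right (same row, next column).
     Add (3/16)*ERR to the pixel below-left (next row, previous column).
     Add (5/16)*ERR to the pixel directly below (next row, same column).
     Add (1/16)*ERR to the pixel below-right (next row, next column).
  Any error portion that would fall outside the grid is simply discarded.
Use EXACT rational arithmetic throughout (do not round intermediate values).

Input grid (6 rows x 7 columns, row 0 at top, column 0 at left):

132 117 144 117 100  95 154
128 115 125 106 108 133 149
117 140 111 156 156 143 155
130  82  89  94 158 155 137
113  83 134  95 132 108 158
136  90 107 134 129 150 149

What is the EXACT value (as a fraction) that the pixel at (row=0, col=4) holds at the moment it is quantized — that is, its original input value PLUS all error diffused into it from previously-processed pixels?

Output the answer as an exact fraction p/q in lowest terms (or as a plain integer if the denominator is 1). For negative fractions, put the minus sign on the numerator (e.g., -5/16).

(0,0): OLD=132 → NEW=255, ERR=-123
(0,1): OLD=1011/16 → NEW=0, ERR=1011/16
(0,2): OLD=43941/256 → NEW=255, ERR=-21339/256
(0,3): OLD=329859/4096 → NEW=0, ERR=329859/4096
(0,4): OLD=8862613/65536 → NEW=255, ERR=-7849067/65536
Target (0,4): original=100, with diffused error = 8862613/65536

Answer: 8862613/65536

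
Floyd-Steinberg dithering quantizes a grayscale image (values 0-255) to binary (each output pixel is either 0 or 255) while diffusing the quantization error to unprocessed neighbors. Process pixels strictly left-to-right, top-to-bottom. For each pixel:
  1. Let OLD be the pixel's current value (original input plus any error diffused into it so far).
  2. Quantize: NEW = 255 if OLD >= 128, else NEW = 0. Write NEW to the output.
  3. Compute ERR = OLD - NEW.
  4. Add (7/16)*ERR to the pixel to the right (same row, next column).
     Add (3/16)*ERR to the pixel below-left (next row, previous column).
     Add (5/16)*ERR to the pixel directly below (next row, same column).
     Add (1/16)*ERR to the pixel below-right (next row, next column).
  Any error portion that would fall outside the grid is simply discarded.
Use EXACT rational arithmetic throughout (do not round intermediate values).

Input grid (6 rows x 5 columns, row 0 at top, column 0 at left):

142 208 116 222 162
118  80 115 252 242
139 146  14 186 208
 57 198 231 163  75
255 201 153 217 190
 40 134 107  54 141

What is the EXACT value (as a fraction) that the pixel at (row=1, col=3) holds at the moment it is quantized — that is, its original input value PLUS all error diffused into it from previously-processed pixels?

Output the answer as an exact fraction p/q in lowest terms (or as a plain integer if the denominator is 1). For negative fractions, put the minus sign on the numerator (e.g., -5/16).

(0,0): OLD=142 → NEW=255, ERR=-113
(0,1): OLD=2537/16 → NEW=255, ERR=-1543/16
(0,2): OLD=18895/256 → NEW=0, ERR=18895/256
(0,3): OLD=1041577/4096 → NEW=255, ERR=-2903/4096
(0,4): OLD=10596511/65536 → NEW=255, ERR=-6115169/65536
(1,0): OLD=16539/256 → NEW=0, ERR=16539/256
(1,1): OLD=173885/2048 → NEW=0, ERR=173885/2048
(1,2): OLD=11078913/65536 → NEW=255, ERR=-5632767/65536
(1,3): OLD=52767789/262144 → NEW=255, ERR=-14078931/262144
Target (1,3): original=252, with diffused error = 52767789/262144

Answer: 52767789/262144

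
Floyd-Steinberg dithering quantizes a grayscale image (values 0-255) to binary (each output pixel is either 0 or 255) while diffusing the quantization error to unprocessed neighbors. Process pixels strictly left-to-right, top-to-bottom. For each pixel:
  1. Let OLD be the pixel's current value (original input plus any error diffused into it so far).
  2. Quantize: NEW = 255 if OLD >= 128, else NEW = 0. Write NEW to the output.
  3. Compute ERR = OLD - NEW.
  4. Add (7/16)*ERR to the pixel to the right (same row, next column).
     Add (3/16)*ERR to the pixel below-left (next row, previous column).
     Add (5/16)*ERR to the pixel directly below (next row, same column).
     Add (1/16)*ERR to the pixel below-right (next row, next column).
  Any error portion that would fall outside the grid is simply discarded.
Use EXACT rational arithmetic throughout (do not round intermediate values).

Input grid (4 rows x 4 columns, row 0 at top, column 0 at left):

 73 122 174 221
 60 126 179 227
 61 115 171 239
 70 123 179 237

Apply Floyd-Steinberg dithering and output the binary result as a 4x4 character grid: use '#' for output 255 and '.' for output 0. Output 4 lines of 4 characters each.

Answer: .###
..##
.#.#
.###

Derivation:
(0,0): OLD=73 → NEW=0, ERR=73
(0,1): OLD=2463/16 → NEW=255, ERR=-1617/16
(0,2): OLD=33225/256 → NEW=255, ERR=-32055/256
(0,3): OLD=680831/4096 → NEW=255, ERR=-363649/4096
(1,0): OLD=16349/256 → NEW=0, ERR=16349/256
(1,1): OLD=211851/2048 → NEW=0, ERR=211851/2048
(1,2): OLD=10627559/65536 → NEW=255, ERR=-6084121/65536
(1,3): OLD=158139905/1048576 → NEW=255, ERR=-109246975/1048576
(2,0): OLD=3288361/32768 → NEW=0, ERR=3288361/32768
(2,1): OLD=186452435/1048576 → NEW=255, ERR=-80934445/1048576
(2,2): OLD=199544991/2097152 → NEW=0, ERR=199544991/2097152
(2,3): OLD=8129162563/33554432 → NEW=255, ERR=-427217597/33554432
(3,0): OLD=1457739545/16777216 → NEW=0, ERR=1457739545/16777216
(3,1): OLD=43219702919/268435456 → NEW=255, ERR=-25231338361/268435456
(3,2): OLD=688916131449/4294967296 → NEW=255, ERR=-406300529031/4294967296
(3,3): OLD=13577661162703/68719476736 → NEW=255, ERR=-3945805404977/68719476736
Row 0: .###
Row 1: ..##
Row 2: .#.#
Row 3: .###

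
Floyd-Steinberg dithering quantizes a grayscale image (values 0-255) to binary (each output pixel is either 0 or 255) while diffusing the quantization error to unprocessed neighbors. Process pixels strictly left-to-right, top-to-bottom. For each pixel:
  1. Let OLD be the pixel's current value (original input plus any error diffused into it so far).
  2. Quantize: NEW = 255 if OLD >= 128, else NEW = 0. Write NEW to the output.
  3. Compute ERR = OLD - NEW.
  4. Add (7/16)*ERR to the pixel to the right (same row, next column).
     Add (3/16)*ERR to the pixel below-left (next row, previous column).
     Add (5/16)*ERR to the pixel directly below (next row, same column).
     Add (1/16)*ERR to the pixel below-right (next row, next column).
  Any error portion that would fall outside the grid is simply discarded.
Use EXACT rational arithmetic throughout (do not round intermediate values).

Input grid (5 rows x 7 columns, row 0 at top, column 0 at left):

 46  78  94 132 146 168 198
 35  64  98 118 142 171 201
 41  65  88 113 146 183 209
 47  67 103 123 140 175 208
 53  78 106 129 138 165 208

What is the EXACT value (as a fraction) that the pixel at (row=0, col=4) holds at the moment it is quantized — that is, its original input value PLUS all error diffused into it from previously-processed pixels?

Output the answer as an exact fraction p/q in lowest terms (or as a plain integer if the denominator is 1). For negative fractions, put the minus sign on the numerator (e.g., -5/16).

(0,0): OLD=46 → NEW=0, ERR=46
(0,1): OLD=785/8 → NEW=0, ERR=785/8
(0,2): OLD=17527/128 → NEW=255, ERR=-15113/128
(0,3): OLD=164545/2048 → NEW=0, ERR=164545/2048
(0,4): OLD=5935943/32768 → NEW=255, ERR=-2419897/32768
Target (0,4): original=146, with diffused error = 5935943/32768

Answer: 5935943/32768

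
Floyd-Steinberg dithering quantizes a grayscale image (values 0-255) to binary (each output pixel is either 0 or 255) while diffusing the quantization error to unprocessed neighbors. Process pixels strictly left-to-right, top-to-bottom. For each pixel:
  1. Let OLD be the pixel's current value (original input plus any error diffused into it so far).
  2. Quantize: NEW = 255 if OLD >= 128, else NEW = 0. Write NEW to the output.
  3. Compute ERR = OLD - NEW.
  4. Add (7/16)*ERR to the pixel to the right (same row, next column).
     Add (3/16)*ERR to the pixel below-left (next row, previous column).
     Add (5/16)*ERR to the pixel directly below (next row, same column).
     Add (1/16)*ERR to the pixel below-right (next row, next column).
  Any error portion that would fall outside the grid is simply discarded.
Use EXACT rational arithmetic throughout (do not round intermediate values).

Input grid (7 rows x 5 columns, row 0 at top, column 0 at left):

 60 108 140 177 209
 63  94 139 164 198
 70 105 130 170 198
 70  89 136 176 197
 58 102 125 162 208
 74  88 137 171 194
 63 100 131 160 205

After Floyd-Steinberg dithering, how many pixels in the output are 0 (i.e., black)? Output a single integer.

Answer: 16

Derivation:
(0,0): OLD=60 → NEW=0, ERR=60
(0,1): OLD=537/4 → NEW=255, ERR=-483/4
(0,2): OLD=5579/64 → NEW=0, ERR=5579/64
(0,3): OLD=220301/1024 → NEW=255, ERR=-40819/1024
(0,4): OLD=3138523/16384 → NEW=255, ERR=-1039397/16384
(1,0): OLD=3783/64 → NEW=0, ERR=3783/64
(1,1): OLD=52337/512 → NEW=0, ERR=52337/512
(1,2): OLD=3210309/16384 → NEW=255, ERR=-967611/16384
(1,3): OLD=7815713/65536 → NEW=0, ERR=7815713/65536
(1,4): OLD=238927683/1048576 → NEW=255, ERR=-28459197/1048576
(2,0): OLD=881771/8192 → NEW=0, ERR=881771/8192
(2,1): OLD=46309449/262144 → NEW=255, ERR=-20537271/262144
(2,2): OLD=444674843/4194304 → NEW=0, ERR=444674843/4194304
(2,3): OLD=16433040161/67108864 → NEW=255, ERR=-679720159/67108864
(2,4): OLD=206739187111/1073741824 → NEW=255, ERR=-67064978009/1073741824
(3,0): OLD=373072827/4194304 → NEW=0, ERR=373072827/4194304
(3,1): OLD=4363354143/33554432 → NEW=255, ERR=-4193026017/33554432
(3,2): OLD=115603809413/1073741824 → NEW=0, ERR=115603809413/1073741824
(3,3): OLD=461393481917/2147483648 → NEW=255, ERR=-86214848323/2147483648
(3,4): OLD=5472963695057/34359738368 → NEW=255, ERR=-3288769588783/34359738368
(4,0): OLD=33482347925/536870912 → NEW=0, ERR=33482347925/536870912
(4,1): OLD=1992533436949/17179869184 → NEW=0, ERR=1992533436949/17179869184
(4,2): OLD=53339791499227/274877906944 → NEW=255, ERR=-16754074771493/274877906944
(4,3): OLD=490691613550613/4398046511104 → NEW=0, ERR=490691613550613/4398046511104
(4,4): OLD=15790159537621779/70368744177664 → NEW=255, ERR=-2153870227682541/70368744177664
(5,0): OLD=31675741092703/274877906944 → NEW=0, ERR=31675741092703/274877906944
(5,1): OLD=367520846702557/2199023255552 → NEW=255, ERR=-193230083463203/2199023255552
(5,2): OLD=7577134202646469/70368744177664 → NEW=0, ERR=7577134202646469/70368744177664
(5,3): OLD=68518374687028299/281474976710656 → NEW=255, ERR=-3257744374188981/281474976710656
(5,4): OLD=839220975804141769/4503599627370496 → NEW=255, ERR=-309196929175334711/4503599627370496
(6,0): OLD=2903954834914927/35184372088832 → NEW=0, ERR=2903954834914927/35184372088832
(6,1): OLD=153168937346630273/1125899906842624 → NEW=255, ERR=-133935538898238847/1125899906842624
(6,2): OLD=1890481433442757787/18014398509481984 → NEW=0, ERR=1890481433442757787/18014398509481984
(6,3): OLD=56537135224406189161/288230376151711744 → NEW=255, ERR=-16961610694280305559/288230376151711744
(6,4): OLD=724385411342375757343/4611686018427387904 → NEW=255, ERR=-451594523356608158177/4611686018427387904
Output grid:
  Row 0: .#.##  (2 black, running=2)
  Row 1: ..#.#  (3 black, running=5)
  Row 2: .#.##  (2 black, running=7)
  Row 3: .#.##  (2 black, running=9)
  Row 4: ..#.#  (3 black, running=12)
  Row 5: .#.##  (2 black, running=14)
  Row 6: .#.##  (2 black, running=16)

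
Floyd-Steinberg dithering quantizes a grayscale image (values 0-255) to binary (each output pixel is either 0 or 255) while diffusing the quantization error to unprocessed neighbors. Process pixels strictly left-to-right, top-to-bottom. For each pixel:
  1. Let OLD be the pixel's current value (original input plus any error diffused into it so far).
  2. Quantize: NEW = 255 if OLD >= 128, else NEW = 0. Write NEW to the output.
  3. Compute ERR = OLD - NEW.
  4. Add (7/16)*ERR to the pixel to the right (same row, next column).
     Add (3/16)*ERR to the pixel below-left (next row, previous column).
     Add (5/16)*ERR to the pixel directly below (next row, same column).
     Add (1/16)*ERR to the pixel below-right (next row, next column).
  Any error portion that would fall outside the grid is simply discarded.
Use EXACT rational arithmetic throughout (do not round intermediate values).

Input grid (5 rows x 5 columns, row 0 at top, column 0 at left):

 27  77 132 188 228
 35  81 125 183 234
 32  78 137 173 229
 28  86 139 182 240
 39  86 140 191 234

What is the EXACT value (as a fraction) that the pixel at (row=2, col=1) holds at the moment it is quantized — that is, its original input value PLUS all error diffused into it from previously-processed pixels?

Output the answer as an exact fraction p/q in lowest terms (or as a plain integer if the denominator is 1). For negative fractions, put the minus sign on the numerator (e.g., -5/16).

Answer: 135998969/1048576

Derivation:
(0,0): OLD=27 → NEW=0, ERR=27
(0,1): OLD=1421/16 → NEW=0, ERR=1421/16
(0,2): OLD=43739/256 → NEW=255, ERR=-21541/256
(0,3): OLD=619261/4096 → NEW=255, ERR=-425219/4096
(0,4): OLD=11965675/65536 → NEW=255, ERR=-4746005/65536
(1,0): OLD=15383/256 → NEW=0, ERR=15383/256
(1,1): OLD=247713/2048 → NEW=0, ERR=247713/2048
(1,2): OLD=9024821/65536 → NEW=255, ERR=-7686859/65536
(1,3): OLD=21077841/262144 → NEW=0, ERR=21077841/262144
(1,4): OLD=1006877907/4194304 → NEW=255, ERR=-62669613/4194304
(2,0): OLD=2407035/32768 → NEW=0, ERR=2407035/32768
(2,1): OLD=135998969/1048576 → NEW=255, ERR=-131387911/1048576
Target (2,1): original=78, with diffused error = 135998969/1048576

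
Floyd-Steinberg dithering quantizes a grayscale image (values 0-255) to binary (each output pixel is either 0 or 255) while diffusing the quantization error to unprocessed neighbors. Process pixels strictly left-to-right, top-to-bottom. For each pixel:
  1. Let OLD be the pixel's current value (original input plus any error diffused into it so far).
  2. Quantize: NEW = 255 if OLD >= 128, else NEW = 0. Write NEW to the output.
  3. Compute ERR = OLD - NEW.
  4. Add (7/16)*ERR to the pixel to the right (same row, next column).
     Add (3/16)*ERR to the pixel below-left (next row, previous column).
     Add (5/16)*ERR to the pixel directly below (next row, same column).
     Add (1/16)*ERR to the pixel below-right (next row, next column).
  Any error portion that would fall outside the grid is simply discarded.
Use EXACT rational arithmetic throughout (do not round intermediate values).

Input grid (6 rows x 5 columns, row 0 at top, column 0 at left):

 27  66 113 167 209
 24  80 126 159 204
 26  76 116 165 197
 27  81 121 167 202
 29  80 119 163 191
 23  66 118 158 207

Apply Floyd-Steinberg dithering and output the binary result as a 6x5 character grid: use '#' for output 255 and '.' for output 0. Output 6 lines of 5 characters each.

Answer: ..#.#
..###
..#.#
.#.##
..#.#
..#.#

Derivation:
(0,0): OLD=27 → NEW=0, ERR=27
(0,1): OLD=1245/16 → NEW=0, ERR=1245/16
(0,2): OLD=37643/256 → NEW=255, ERR=-27637/256
(0,3): OLD=490573/4096 → NEW=0, ERR=490573/4096
(0,4): OLD=17131035/65536 → NEW=255, ERR=419355/65536
(1,0): OLD=12039/256 → NEW=0, ERR=12039/256
(1,1): OLD=217777/2048 → NEW=0, ERR=217777/2048
(1,2): OLD=10885893/65536 → NEW=255, ERR=-5825787/65536
(1,3): OLD=39842977/262144 → NEW=255, ERR=-27003743/262144
(1,4): OLD=706395587/4194304 → NEW=255, ERR=-363151933/4194304
(2,0): OLD=1986859/32768 → NEW=0, ERR=1986859/32768
(2,1): OLD=127956745/1048576 → NEW=0, ERR=127956745/1048576
(2,2): OLD=2163248219/16777216 → NEW=255, ERR=-2114941861/16777216
(2,3): OLD=14996834785/268435456 → NEW=0, ERR=14996834785/268435456
(2,4): OLD=807225949415/4294967296 → NEW=255, ERR=-287990711065/4294967296
(3,0): OLD=1154752507/16777216 → NEW=0, ERR=1154752507/16777216
(3,1): OLD=17367762655/134217728 → NEW=255, ERR=-16857757985/134217728
(3,2): OLD=192234513221/4294967296 → NEW=0, ERR=192234513221/4294967296
(3,3): OLD=1577017967581/8589934592 → NEW=255, ERR=-613415353379/8589934592
(3,4): OLD=21068752730161/137438953472 → NEW=255, ERR=-13978180405199/137438953472
(4,0): OLD=57893852117/2147483648 → NEW=0, ERR=57893852117/2147483648
(4,1): OLD=4483150972373/68719476736 → NEW=0, ERR=4483150972373/68719476736
(4,2): OLD=154249561000219/1099511627776 → NEW=255, ERR=-126125904082661/1099511627776
(4,3): OLD=1305794876158421/17592186044416 → NEW=0, ERR=1305794876158421/17592186044416
(4,4): OLD=52699974581796691/281474976710656 → NEW=255, ERR=-19076144479420589/281474976710656
(5,0): OLD=48001236694687/1099511627776 → NEW=0, ERR=48001236694687/1099511627776
(5,1): OLD=753504476810013/8796093022208 → NEW=0, ERR=753504476810013/8796093022208
(5,2): OLD=38738108877987461/281474976710656 → NEW=255, ERR=-33038010183229819/281474976710656
(5,3): OLD=123812398762795083/1125899906842624 → NEW=0, ERR=123812398762795083/1125899906842624
(5,4): OLD=4297715265288063433/18014398509481984 → NEW=255, ERR=-295956354629842487/18014398509481984
Row 0: ..#.#
Row 1: ..###
Row 2: ..#.#
Row 3: .#.##
Row 4: ..#.#
Row 5: ..#.#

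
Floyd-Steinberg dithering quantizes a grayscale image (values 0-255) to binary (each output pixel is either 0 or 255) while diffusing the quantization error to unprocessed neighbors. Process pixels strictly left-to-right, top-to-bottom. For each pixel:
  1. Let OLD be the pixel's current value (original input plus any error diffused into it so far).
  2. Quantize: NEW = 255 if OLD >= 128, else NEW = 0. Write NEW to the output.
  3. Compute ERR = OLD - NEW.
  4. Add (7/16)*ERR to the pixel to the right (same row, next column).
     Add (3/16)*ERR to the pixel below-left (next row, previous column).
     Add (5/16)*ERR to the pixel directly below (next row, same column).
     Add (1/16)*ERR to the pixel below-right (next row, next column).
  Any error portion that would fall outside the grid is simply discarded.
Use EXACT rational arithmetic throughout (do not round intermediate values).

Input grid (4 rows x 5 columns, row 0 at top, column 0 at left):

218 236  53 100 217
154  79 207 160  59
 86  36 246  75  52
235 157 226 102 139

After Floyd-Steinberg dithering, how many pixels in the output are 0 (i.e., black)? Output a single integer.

(0,0): OLD=218 → NEW=255, ERR=-37
(0,1): OLD=3517/16 → NEW=255, ERR=-563/16
(0,2): OLD=9627/256 → NEW=0, ERR=9627/256
(0,3): OLD=476989/4096 → NEW=0, ERR=476989/4096
(0,4): OLD=17560235/65536 → NEW=255, ERR=848555/65536
(1,0): OLD=34775/256 → NEW=255, ERR=-30505/256
(1,1): OLD=42209/2048 → NEW=0, ERR=42209/2048
(1,2): OLD=16213877/65536 → NEW=255, ERR=-497803/65536
(1,3): OLD=51864209/262144 → NEW=255, ERR=-14982511/262144
(1,4): OLD=190084755/4194304 → NEW=0, ERR=190084755/4194304
(2,0): OLD=1724475/32768 → NEW=0, ERR=1724475/32768
(2,1): OLD=59342137/1048576 → NEW=0, ERR=59342137/1048576
(2,2): OLD=4344586731/16777216 → NEW=255, ERR=66396651/16777216
(2,3): OLD=17956611729/268435456 → NEW=0, ERR=17956611729/268435456
(2,4): OLD=394519611831/4294967296 → NEW=0, ERR=394519611831/4294967296
(3,0): OLD=4396588171/16777216 → NEW=255, ERR=118398091/16777216
(3,1): OLD=24401322671/134217728 → NEW=255, ERR=-9824197969/134217728
(3,2): OLD=907496991669/4294967296 → NEW=255, ERR=-187719668811/4294967296
(3,3): OLD=1041554282733/8589934592 → NEW=0, ERR=1041554282733/8589934592
(3,4): OLD=30914702205377/137438953472 → NEW=255, ERR=-4132230929983/137438953472
Output grid:
  Row 0: ##..#  (2 black, running=2)
  Row 1: #.##.  (2 black, running=4)
  Row 2: ..#..  (4 black, running=8)
  Row 3: ###.#  (1 black, running=9)

Answer: 9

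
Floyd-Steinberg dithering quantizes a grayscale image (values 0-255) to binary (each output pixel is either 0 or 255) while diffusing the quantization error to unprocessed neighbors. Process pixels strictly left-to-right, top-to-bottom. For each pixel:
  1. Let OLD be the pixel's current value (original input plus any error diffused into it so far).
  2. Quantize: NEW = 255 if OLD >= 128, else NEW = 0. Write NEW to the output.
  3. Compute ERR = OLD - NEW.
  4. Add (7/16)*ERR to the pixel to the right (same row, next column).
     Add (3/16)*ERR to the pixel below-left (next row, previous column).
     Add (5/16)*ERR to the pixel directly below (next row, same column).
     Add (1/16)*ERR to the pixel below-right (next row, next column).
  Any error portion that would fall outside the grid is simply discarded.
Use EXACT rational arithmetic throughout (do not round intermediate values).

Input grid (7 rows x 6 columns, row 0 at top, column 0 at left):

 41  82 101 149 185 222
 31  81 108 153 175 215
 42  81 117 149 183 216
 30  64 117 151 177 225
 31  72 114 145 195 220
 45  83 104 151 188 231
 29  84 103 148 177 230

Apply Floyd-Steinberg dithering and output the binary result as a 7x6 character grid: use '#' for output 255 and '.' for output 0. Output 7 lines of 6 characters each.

Answer: ..#.##
..#.##
.#.###
..#.##
..#.##
.#.#.#
...###

Derivation:
(0,0): OLD=41 → NEW=0, ERR=41
(0,1): OLD=1599/16 → NEW=0, ERR=1599/16
(0,2): OLD=37049/256 → NEW=255, ERR=-28231/256
(0,3): OLD=412687/4096 → NEW=0, ERR=412687/4096
(0,4): OLD=15012969/65536 → NEW=255, ERR=-1698711/65536
(0,5): OLD=220892895/1048576 → NEW=255, ERR=-46493985/1048576
(1,0): OLD=16013/256 → NEW=0, ERR=16013/256
(1,1): OLD=248795/2048 → NEW=0, ERR=248795/2048
(1,2): OLD=9949943/65536 → NEW=255, ERR=-6761737/65536
(1,3): OLD=33447915/262144 → NEW=0, ERR=33447915/262144
(1,4): OLD=3702823457/16777216 → NEW=255, ERR=-575366623/16777216
(1,5): OLD=49531667863/268435456 → NEW=255, ERR=-18919373417/268435456
(2,0): OLD=2763161/32768 → NEW=0, ERR=2763161/32768
(2,1): OLD=147240227/1048576 → NEW=255, ERR=-120146653/1048576
(2,2): OLD=1109726761/16777216 → NEW=0, ERR=1109726761/16777216
(2,3): OLD=27505599265/134217728 → NEW=255, ERR=-6719921375/134217728
(2,4): OLD=623363330787/4294967296 → NEW=255, ERR=-471853329693/4294967296
(2,5): OLD=9879589938277/68719476736 → NEW=255, ERR=-7643876629403/68719476736
(3,0): OLD=584982281/16777216 → NEW=0, ERR=584982281/16777216
(3,1): OLD=8203465813/134217728 → NEW=0, ERR=8203465813/134217728
(3,2): OLD=158765191119/1073741824 → NEW=255, ERR=-115038974001/1073741824
(3,3): OLD=4948892356845/68719476736 → NEW=0, ERR=4948892356845/68719476736
(3,4): OLD=82567654303309/549755813888 → NEW=255, ERR=-57620078238131/549755813888
(3,5): OLD=1209628090953059/8796093022208 → NEW=255, ERR=-1033375629709981/8796093022208
(4,0): OLD=114581681767/2147483648 → NEW=0, ERR=114581681767/2147483648
(4,1): OLD=3316894087867/34359738368 → NEW=0, ERR=3316894087867/34359738368
(4,2): OLD=154015222683073/1099511627776 → NEW=255, ERR=-126360242399807/1099511627776
(4,3): OLD=1598736289383461/17592186044416 → NEW=0, ERR=1598736289383461/17592186044416
(4,4): OLD=51926224631253621/281474976710656 → NEW=255, ERR=-19849894429963659/281474976710656
(4,5): OLD=657001076200243475/4503599627370496 → NEW=255, ERR=-491416828779233005/4503599627370496
(5,0): OLD=43856228429921/549755813888 → NEW=0, ERR=43856228429921/549755813888
(5,1): OLD=2284426787629425/17592186044416 → NEW=255, ERR=-2201580653696655/17592186044416
(5,2): OLD=5123986125592683/140737488355328 → NEW=0, ERR=5123986125592683/140737488355328
(5,3): OLD=787780347297677769/4503599627370496 → NEW=255, ERR=-360637557681798711/4503599627370496
(5,4): OLD=1046174903088154409/9007199254740992 → NEW=0, ERR=1046174903088154409/9007199254740992
(5,5): OLD=35064467857588620157/144115188075855872 → NEW=255, ERR=-1684905101754627203/144115188075855872
(6,0): OLD=8575028912306419/281474976710656 → NEW=0, ERR=8575028912306419/281474976710656
(6,1): OLD=315399424499209847/4503599627370496 → NEW=0, ERR=315399424499209847/4503599627370496
(6,2): OLD=2201012154276033951/18014398509481984 → NEW=0, ERR=2201012154276033951/18014398509481984
(6,3): OLD=57785349239354391427/288230376151711744 → NEW=255, ERR=-15713396679332103293/288230376151711744
(6,4): OLD=840472398698264760675/4611686018427387904 → NEW=255, ERR=-335507536000719154845/4611686018427387904
(6,5): OLD=14888508529908148107733/73786976294838206464 → NEW=255, ERR=-3927170425275594540587/73786976294838206464
Row 0: ..#.##
Row 1: ..#.##
Row 2: .#.###
Row 3: ..#.##
Row 4: ..#.##
Row 5: .#.#.#
Row 6: ...###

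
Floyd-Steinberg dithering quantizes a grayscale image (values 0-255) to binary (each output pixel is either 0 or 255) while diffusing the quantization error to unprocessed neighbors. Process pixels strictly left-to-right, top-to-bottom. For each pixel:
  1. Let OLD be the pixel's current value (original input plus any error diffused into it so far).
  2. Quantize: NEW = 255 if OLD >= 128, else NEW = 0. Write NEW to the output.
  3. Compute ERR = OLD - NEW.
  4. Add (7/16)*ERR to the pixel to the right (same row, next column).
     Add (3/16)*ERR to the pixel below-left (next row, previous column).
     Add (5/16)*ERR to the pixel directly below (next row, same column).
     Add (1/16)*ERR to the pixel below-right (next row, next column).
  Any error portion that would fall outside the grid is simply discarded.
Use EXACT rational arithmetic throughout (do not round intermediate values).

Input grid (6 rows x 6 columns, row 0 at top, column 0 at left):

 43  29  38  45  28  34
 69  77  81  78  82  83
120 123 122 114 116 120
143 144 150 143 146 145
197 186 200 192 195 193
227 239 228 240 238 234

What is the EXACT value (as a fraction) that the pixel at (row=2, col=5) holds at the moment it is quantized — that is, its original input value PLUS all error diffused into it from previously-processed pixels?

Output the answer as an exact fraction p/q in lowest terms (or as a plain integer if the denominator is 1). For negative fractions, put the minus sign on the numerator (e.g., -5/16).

(0,0): OLD=43 → NEW=0, ERR=43
(0,1): OLD=765/16 → NEW=0, ERR=765/16
(0,2): OLD=15083/256 → NEW=0, ERR=15083/256
(0,3): OLD=289901/4096 → NEW=0, ERR=289901/4096
(0,4): OLD=3864315/65536 → NEW=0, ERR=3864315/65536
(0,5): OLD=62701789/1048576 → NEW=0, ERR=62701789/1048576
(1,0): OLD=23399/256 → NEW=0, ERR=23399/256
(1,1): OLD=298321/2048 → NEW=255, ERR=-223919/2048
(1,2): OLD=4445733/65536 → NEW=0, ERR=4445733/65536
(1,3): OLD=37888833/262144 → NEW=255, ERR=-28957887/262144
(1,4): OLD=1136376099/16777216 → NEW=0, ERR=1136376099/16777216
(1,5): OLD=36240183301/268435456 → NEW=255, ERR=-32210857979/268435456
(2,0): OLD=4196363/32768 → NEW=255, ERR=-4159477/32768
(2,1): OLD=54242473/1048576 → NEW=0, ERR=54242473/1048576
(2,2): OLD=2320035131/16777216 → NEW=255, ERR=-1958154949/16777216
(2,3): OLD=6087634723/134217728 → NEW=0, ERR=6087634723/134217728
(2,4): OLD=548067730153/4294967296 → NEW=0, ERR=548067730153/4294967296
(2,5): OLD=9796854962415/68719476736 → NEW=255, ERR=-7726611605265/68719476736
Target (2,5): original=120, with diffused error = 9796854962415/68719476736

Answer: 9796854962415/68719476736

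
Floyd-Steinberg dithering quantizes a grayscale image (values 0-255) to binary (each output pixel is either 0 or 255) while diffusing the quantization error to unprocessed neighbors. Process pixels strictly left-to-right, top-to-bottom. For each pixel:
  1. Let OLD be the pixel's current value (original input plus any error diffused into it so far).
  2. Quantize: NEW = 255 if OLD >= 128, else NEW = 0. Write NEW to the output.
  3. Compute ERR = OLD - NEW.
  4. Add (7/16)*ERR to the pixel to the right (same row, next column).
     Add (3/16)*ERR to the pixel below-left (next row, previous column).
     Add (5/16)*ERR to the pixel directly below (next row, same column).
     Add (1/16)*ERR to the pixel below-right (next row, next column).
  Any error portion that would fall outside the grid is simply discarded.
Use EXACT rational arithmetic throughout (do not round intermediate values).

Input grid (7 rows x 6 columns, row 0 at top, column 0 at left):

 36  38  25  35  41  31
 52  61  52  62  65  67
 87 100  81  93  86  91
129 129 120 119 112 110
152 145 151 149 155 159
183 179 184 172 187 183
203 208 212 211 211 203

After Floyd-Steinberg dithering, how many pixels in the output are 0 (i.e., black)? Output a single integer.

(0,0): OLD=36 → NEW=0, ERR=36
(0,1): OLD=215/4 → NEW=0, ERR=215/4
(0,2): OLD=3105/64 → NEW=0, ERR=3105/64
(0,3): OLD=57575/1024 → NEW=0, ERR=57575/1024
(0,4): OLD=1074769/16384 → NEW=0, ERR=1074769/16384
(0,5): OLD=15649847/262144 → NEW=0, ERR=15649847/262144
(1,0): OLD=4693/64 → NEW=0, ERR=4693/64
(1,1): OLD=62067/512 → NEW=0, ERR=62067/512
(1,2): OLD=2197071/16384 → NEW=255, ERR=-1980849/16384
(1,3): OLD=2753043/65536 → NEW=0, ERR=2753043/65536
(1,4): OLD=497385225/4194304 → NEW=0, ERR=497385225/4194304
(1,5): OLD=9505119087/67108864 → NEW=255, ERR=-7607641233/67108864
(2,0): OLD=1086625/8192 → NEW=255, ERR=-1002335/8192
(2,1): OLD=17371291/262144 → NEW=0, ERR=17371291/262144
(2,2): OLD=367684561/4194304 → NEW=0, ERR=367684561/4194304
(2,3): OLD=5340474185/33554432 → NEW=255, ERR=-3215905975/33554432
(2,4): OLD=67106123547/1073741824 → NEW=0, ERR=67106123547/1073741824
(2,5): OLD=1551830279533/17179869184 → NEW=0, ERR=1551830279533/17179869184
(3,0): OLD=432805489/4194304 → NEW=0, ERR=432805489/4194304
(3,1): OLD=6833121661/33554432 → NEW=255, ERR=-1723258499/33554432
(3,2): OLD=29822444855/268435456 → NEW=0, ERR=29822444855/268435456
(3,3): OLD=2660333551093/17179869184 → NEW=255, ERR=-1720533090827/17179869184
(3,4): OLD=13560015402549/137438953472 → NEW=0, ERR=13560015402549/137438953472
(3,5): OLD=407475460923899/2199023255552 → NEW=255, ERR=-153275469241861/2199023255552
(4,0): OLD=93746822687/536870912 → NEW=255, ERR=-43155259873/536870912
(4,1): OLD=1039926788531/8589934592 → NEW=0, ERR=1039926788531/8589934592
(4,2): OLD=59564813717609/274877906944 → NEW=255, ERR=-10529052553111/274877906944
(4,3): OLD=555861190963373/4398046511104 → NEW=0, ERR=555861190963373/4398046511104
(4,4): OLD=15607676861986493/70368744177664 → NEW=255, ERR=-2336352903317827/70368744177664
(4,5): OLD=145082267672159755/1125899906842624 → NEW=255, ERR=-142022208572709365/1125899906842624
(5,0): OLD=24818688061129/137438953472 → NEW=255, ERR=-10228245074231/137438953472
(5,1): OLD=756760529899033/4398046511104 → NEW=255, ERR=-364741330432487/4398046511104
(5,2): OLD=5876180750015939/35184372088832 → NEW=255, ERR=-3095834132636221/35184372088832
(5,3): OLD=185077505233544177/1125899906842624 → NEW=255, ERR=-102026971011324943/1125899906842624
(5,4): OLD=272978666387115705/2251799813685248 → NEW=0, ERR=272978666387115705/2251799813685248
(5,5): OLD=7009135140546951965/36028797018963968 → NEW=255, ERR=-2178208099288859875/36028797018963968
(6,0): OLD=11554111864891371/70368744177664 → NEW=255, ERR=-6389917900412949/70368744177664
(6,1): OLD=136466582611952591/1125899906842624 → NEW=0, ERR=136466582611952591/1125899906842624
(6,2): OLD=969882601861840471/4503599627370496 → NEW=255, ERR=-178535303117636009/4503599627370496
(6,3): OLD=13155471029298101515/72057594037927936 → NEW=255, ERR=-5219215450373522165/72057594037927936
(6,4): OLD=230809541200910613979/1152921504606846976 → NEW=255, ERR=-63185442473835364901/1152921504606846976
(6,5): OLD=3093642730950177084701/18446744073709551616 → NEW=255, ERR=-1610277007845758577379/18446744073709551616
Output grid:
  Row 0: ......  (6 black, running=6)
  Row 1: ..#..#  (4 black, running=10)
  Row 2: #..#..  (4 black, running=14)
  Row 3: .#.#.#  (3 black, running=17)
  Row 4: #.#.##  (2 black, running=19)
  Row 5: ####.#  (1 black, running=20)
  Row 6: #.####  (1 black, running=21)

Answer: 21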